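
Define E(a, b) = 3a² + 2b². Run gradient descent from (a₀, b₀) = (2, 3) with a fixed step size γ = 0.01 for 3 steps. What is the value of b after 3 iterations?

∇E = (6a, 4b)
Step 1: at (2, 3), ∇E = (12, 12) → (2, 3) − 0.01·(12, 12) = (1.88, 2.88)
Step 2: at (1.88, 2.88), ∇E = (11.28, 11.52) → (1.88, 2.88) − 0.01·(11.28, 11.52) = (1.7672, 2.7648)
Step 3: at (1.7672, 2.7648), ∇E = (10.6032, 11.0592) → (1.7672, 2.7648) − 0.01·(10.6032, 11.0592) = (1.661168, 2.654208)
b = 2.654208

2.654208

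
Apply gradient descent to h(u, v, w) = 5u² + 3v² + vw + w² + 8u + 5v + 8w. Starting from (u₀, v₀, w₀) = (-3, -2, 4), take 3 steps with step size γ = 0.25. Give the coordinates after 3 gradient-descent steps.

∇h = (10u + 8, 6v + w + 5, v + 2w + 8)
(u₁, v₁, w₁) = (-3, -2, 4) − 0.25·(-22, -3, 14) = (2.5, -1.25, 0.5)
(u₂, v₂, w₂) = (2.5, -1.25, 0.5) − 0.25·(33, -2, 7.75) = (-5.75, -0.75, -1.4375)
(u₃, v₃, w₃) = (-5.75, -0.75, -1.4375) − 0.25·(-49.5, -0.9375, 4.375) = (6.625, -0.515625, -2.53125)

(6.625, -0.515625, -2.53125)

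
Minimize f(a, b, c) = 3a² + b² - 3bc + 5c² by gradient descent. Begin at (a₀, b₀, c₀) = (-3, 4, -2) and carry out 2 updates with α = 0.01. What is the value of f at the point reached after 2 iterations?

60.39143452

∇f = (6a, 2b - 3c, -3b + 10c)
(a₁, b₁, c₁) = (-3, 4, -2) − 0.01·(-18, 14, -32) = (-2.82, 3.86, -1.68)
(a₂, b₂, c₂) = (-2.82, 3.86, -1.68) − 0.01·(-16.92, 12.76, -28.38) = (-2.6508, 3.7324, -1.3962)
f(-2.6508, 3.7324, -1.3962) = 60.39143452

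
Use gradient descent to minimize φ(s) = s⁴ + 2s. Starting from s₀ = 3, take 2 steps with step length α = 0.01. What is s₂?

φ′(s) = 4s³ + 2
s₁ = 3 − 0.01·110 = 1.9
s₂ = 1.9 − 0.01·29.436 = 1.60564

1.60564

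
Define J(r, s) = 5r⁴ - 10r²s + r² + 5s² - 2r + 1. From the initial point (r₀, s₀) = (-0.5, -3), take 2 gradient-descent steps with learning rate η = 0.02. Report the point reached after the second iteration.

∇J = (20r³ - 20rs + 2r - 2, -10r² + 10s)
Step 1: at (-0.5, -3), ∇J = (-35.5, -32.5) → (-0.5, -3) − 0.02·(-35.5, -32.5) = (0.21, -2.35)
Step 2: at (0.21, -2.35), ∇J = (8.47522, -23.941) → (0.21, -2.35) − 0.02·(8.47522, -23.941) = (0.0404956, -1.87118)

(0.0404956, -1.87118)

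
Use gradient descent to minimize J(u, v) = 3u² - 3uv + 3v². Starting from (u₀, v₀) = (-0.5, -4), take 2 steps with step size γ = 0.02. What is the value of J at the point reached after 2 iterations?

∇J = (6u - 3v, -3u + 6v)
Step 1: at (-0.5, -4), ∇J = (9, -22.5) → (-0.5, -4) − 0.02·(9, -22.5) = (-0.68, -3.55)
Step 2: at (-0.68, -3.55), ∇J = (6.57, -19.26) → (-0.68, -3.55) − 0.02·(6.57, -19.26) = (-0.8114, -3.1648)
J(-0.8114, -3.1648) = 24.31923084

24.31923084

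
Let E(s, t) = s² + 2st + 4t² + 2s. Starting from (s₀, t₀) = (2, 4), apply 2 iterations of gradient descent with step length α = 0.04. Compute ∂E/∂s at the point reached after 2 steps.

∇E = (2s + 2t + 2, 2s + 8t)
Step 1: at (2, 4), ∇E = (14, 36) → (2, 4) − 0.04·(14, 36) = (1.44, 2.56)
Step 2: at (1.44, 2.56), ∇E = (10, 23.36) → (1.44, 2.56) − 0.04·(10, 23.36) = (1.04, 1.6256)
∂E/∂s at (1.04, 1.6256) = 7.3312

7.3312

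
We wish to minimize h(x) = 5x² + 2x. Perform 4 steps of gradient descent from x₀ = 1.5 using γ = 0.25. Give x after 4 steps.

h′(x) = 10x + 2
Step 1: h′(1.5) = 17; x₁ = 1.5 − 0.25·17 = -2.75
Step 2: h′(-2.75) = -25.5; x₂ = -2.75 − 0.25·(-25.5) = 3.625
Step 3: h′(3.625) = 38.25; x₃ = 3.625 − 0.25·38.25 = -5.9375
Step 4: h′(-5.9375) = -57.375; x₄ = -5.9375 − 0.25·(-57.375) = 8.40625

8.40625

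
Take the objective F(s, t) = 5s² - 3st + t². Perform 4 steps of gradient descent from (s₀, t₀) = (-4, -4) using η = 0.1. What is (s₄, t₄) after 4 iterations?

(-1.05, -3.1492)

∇F = (10s - 3t, -3s + 2t)
Step 1: at (-4, -4), ∇F = (-28, 4) → (-4, -4) − 0.1·(-28, 4) = (-1.2, -4.4)
Step 2: at (-1.2, -4.4), ∇F = (1.2, -5.2) → (-1.2, -4.4) − 0.1·(1.2, -5.2) = (-1.32, -3.88)
Step 3: at (-1.32, -3.88), ∇F = (-1.56, -3.8) → (-1.32, -3.88) − 0.1·(-1.56, -3.8) = (-1.164, -3.5)
Step 4: at (-1.164, -3.5), ∇F = (-1.14, -3.508) → (-1.164, -3.5) − 0.1·(-1.14, -3.508) = (-1.05, -3.1492)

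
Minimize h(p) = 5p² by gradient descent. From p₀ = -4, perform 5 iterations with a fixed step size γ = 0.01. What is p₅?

-2.36196

h′(p) = 10p
p₁ = -4 − 0.01·(-40) = -3.6
p₂ = -3.6 − 0.01·(-36) = -3.24
p₃ = -3.24 − 0.01·(-32.4) = -2.916
p₄ = -2.916 − 0.01·(-29.16) = -2.6244
p₅ = -2.6244 − 0.01·(-26.244) = -2.36196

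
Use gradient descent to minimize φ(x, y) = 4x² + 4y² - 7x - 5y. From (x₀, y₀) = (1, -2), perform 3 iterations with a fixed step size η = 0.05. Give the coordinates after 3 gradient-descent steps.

(0.902, 0.058)

∇φ = (8x - 7, 8y - 5)
(x₁, y₁) = (1, -2) − 0.05·(1, -21) = (0.95, -0.95)
(x₂, y₂) = (0.95, -0.95) − 0.05·(0.6, -12.6) = (0.92, -0.32)
(x₃, y₃) = (0.92, -0.32) − 0.05·(0.36, -7.56) = (0.902, 0.058)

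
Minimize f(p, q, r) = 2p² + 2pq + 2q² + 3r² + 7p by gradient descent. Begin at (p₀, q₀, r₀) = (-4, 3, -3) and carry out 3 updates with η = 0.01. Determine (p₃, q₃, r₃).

∇f = (4p + 2q + 7, 2p + 4q, 6r)
(p₁, q₁, r₁) = (-4, 3, -3) − 0.01·(-3, 4, -18) = (-3.97, 2.96, -2.82)
(p₂, q₂, r₂) = (-3.97, 2.96, -2.82) − 0.01·(-2.96, 3.9, -16.92) = (-3.9404, 2.921, -2.6508)
(p₃, q₃, r₃) = (-3.9404, 2.921, -2.6508) − 0.01·(-2.9196, 3.8032, -15.9048) = (-3.911204, 2.882968, -2.491752)

(-3.911204, 2.882968, -2.491752)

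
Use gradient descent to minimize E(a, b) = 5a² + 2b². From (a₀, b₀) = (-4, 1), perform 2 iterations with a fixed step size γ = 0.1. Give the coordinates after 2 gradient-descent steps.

(0, 0.36)

∇E = (10a, 4b)
(a₁, b₁) = (-4, 1) − 0.1·(-40, 4) = (0, 0.6)
(a₂, b₂) = (0, 0.6) − 0.1·(0, 2.4) = (0, 0.36)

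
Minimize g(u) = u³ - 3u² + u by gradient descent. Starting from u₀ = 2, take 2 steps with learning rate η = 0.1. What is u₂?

1.857

g′(u) = 3u² - 6u + 1
Step 1: g′(2) = 1; u₁ = 2 − 0.1·1 = 1.9
Step 2: g′(1.9) = 0.43; u₂ = 1.9 − 0.1·0.43 = 1.857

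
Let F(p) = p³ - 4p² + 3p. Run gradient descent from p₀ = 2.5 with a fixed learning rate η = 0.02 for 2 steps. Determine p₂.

F′(p) = 3p² - 8p + 3
p₁ = 2.5 − 0.02·1.75 = 2.465
p₂ = 2.465 − 0.02·1.508675 = 2.4348265

2.4348265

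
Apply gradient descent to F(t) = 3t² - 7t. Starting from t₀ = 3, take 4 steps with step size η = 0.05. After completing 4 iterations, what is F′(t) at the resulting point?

2.6411

F′(t) = 6t - 7
Step 1: F′(3) = 11; t₁ = 3 − 0.05·11 = 2.45
Step 2: F′(2.45) = 7.7; t₂ = 2.45 − 0.05·7.7 = 2.065
Step 3: F′(2.065) = 5.39; t₃ = 2.065 − 0.05·5.39 = 1.7955
Step 4: F′(1.7955) = 3.773; t₄ = 1.7955 − 0.05·3.773 = 1.60685
F′(t) at (1.60685) = 2.6411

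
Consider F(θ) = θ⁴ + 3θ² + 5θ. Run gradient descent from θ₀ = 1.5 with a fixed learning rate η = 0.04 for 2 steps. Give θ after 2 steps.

F′(θ) = 4θ³ + 6θ + 5
Step 1: F′(1.5) = 27.5; θ₁ = 1.5 − 0.04·27.5 = 0.4
Step 2: F′(0.4) = 7.656; θ₂ = 0.4 − 0.04·7.656 = 0.09376

0.09376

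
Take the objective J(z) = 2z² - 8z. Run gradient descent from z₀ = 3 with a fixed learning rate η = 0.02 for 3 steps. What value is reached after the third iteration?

2.778688

J′(z) = 4z - 8
Step 1: J′(3) = 4; z₁ = 3 − 0.02·4 = 2.92
Step 2: J′(2.92) = 3.68; z₂ = 2.92 − 0.02·3.68 = 2.8464
Step 3: J′(2.8464) = 3.3856; z₃ = 2.8464 − 0.02·3.3856 = 2.778688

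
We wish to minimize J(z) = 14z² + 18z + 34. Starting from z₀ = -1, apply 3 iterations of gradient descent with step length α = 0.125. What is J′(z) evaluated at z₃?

J′(z) = 28z + 18
z₁ = -1 − 0.125·(-10) = 0.25
z₂ = 0.25 − 0.125·25 = -2.875
z₃ = -2.875 − 0.125·(-62.5) = 4.9375
J′(z) at (4.9375) = 156.25

156.25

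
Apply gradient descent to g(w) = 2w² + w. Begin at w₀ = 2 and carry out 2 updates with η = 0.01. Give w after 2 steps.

1.8236

g′(w) = 4w + 1
w₁ = 2 − 0.01·9 = 1.91
w₂ = 1.91 − 0.01·8.64 = 1.8236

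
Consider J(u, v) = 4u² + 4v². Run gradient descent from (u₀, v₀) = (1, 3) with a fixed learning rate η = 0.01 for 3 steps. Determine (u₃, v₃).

∇J = (8u, 8v)
(u₁, v₁) = (1, 3) − 0.01·(8, 24) = (0.92, 2.76)
(u₂, v₂) = (0.92, 2.76) − 0.01·(7.36, 22.08) = (0.8464, 2.5392)
(u₃, v₃) = (0.8464, 2.5392) − 0.01·(6.7712, 20.3136) = (0.778688, 2.336064)

(0.778688, 2.336064)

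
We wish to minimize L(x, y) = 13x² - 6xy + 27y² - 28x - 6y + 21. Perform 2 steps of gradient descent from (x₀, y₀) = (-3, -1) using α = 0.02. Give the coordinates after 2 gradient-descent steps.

(0.0608, 0.0128)

∇L = (26x - 6y - 28, -6x + 54y - 6)
Step 1: at (-3, -1), ∇L = (-100, -42) → (-3, -1) − 0.02·(-100, -42) = (-1, -0.16)
Step 2: at (-1, -0.16), ∇L = (-53.04, -8.64) → (-1, -0.16) − 0.02·(-53.04, -8.64) = (0.0608, 0.0128)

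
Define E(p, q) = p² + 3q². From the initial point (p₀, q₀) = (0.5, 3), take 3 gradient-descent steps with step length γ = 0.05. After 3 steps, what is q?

1.029

∇E = (2p, 6q)
(p₁, q₁) = (0.5, 3) − 0.05·(1, 18) = (0.45, 2.1)
(p₂, q₂) = (0.45, 2.1) − 0.05·(0.9, 12.6) = (0.405, 1.47)
(p₃, q₃) = (0.405, 1.47) − 0.05·(0.81, 8.82) = (0.3645, 1.029)
q = 1.029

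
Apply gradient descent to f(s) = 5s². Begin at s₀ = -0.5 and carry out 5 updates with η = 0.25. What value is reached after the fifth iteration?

f′(s) = 10s
s₁ = -0.5 − 0.25·(-5) = 0.75
s₂ = 0.75 − 0.25·7.5 = -1.125
s₃ = -1.125 − 0.25·(-11.25) = 1.6875
s₄ = 1.6875 − 0.25·16.875 = -2.53125
s₅ = -2.53125 − 0.25·(-25.3125) = 3.796875

3.796875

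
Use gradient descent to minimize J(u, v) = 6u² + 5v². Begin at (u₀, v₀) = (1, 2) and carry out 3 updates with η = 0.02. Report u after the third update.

∇J = (12u, 10v)
(u₁, v₁) = (1, 2) − 0.02·(12, 20) = (0.76, 1.6)
(u₂, v₂) = (0.76, 1.6) − 0.02·(9.12, 16) = (0.5776, 1.28)
(u₃, v₃) = (0.5776, 1.28) − 0.02·(6.9312, 12.8) = (0.438976, 1.024)
u = 0.438976

0.438976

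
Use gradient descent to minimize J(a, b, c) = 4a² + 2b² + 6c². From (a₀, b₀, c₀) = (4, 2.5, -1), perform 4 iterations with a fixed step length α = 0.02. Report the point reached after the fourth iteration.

∇J = (8a, 4b, 12c)
Step 1: at (4, 2.5, -1), ∇J = (32, 10, -12) → (4, 2.5, -1) − 0.02·(32, 10, -12) = (3.36, 2.3, -0.76)
Step 2: at (3.36, 2.3, -0.76), ∇J = (26.88, 9.2, -9.12) → (3.36, 2.3, -0.76) − 0.02·(26.88, 9.2, -9.12) = (2.8224, 2.116, -0.5776)
Step 3: at (2.8224, 2.116, -0.5776), ∇J = (22.5792, 8.464, -6.9312) → (2.8224, 2.116, -0.5776) − 0.02·(22.5792, 8.464, -6.9312) = (2.370816, 1.94672, -0.438976)
Step 4: at (2.370816, 1.94672, -0.438976), ∇J = (18.966528, 7.78688, -5.267712) → (2.370816, 1.94672, -0.438976) − 0.02·(18.966528, 7.78688, -5.267712) = (1.99148544, 1.7909824, -0.33362176)

(1.99148544, 1.7909824, -0.33362176)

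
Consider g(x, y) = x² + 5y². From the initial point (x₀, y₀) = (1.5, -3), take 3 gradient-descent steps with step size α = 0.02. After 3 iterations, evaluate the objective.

∇g = (2x, 10y)
Step 1: at (1.5, -3), ∇g = (3, -30) → (1.5, -3) − 0.02·(3, -30) = (1.44, -2.4)
Step 2: at (1.44, -2.4), ∇g = (2.88, -24) → (1.44, -2.4) − 0.02·(2.88, -24) = (1.3824, -1.92)
Step 3: at (1.3824, -1.92), ∇g = (2.7648, -19.2) → (1.3824, -1.92) − 0.02·(2.7648, -19.2) = (1.327104, -1.536)
g(1.327104, -1.536) = 13.557685026816

13.557685026816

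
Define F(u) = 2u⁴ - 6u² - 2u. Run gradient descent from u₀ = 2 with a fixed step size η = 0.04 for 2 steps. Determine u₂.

F′(u) = 8u³ - 12u - 2
u₁ = 2 − 0.04·38 = 0.48
u₂ = 0.48 − 0.04·(-6.875264) = 0.75501056

0.75501056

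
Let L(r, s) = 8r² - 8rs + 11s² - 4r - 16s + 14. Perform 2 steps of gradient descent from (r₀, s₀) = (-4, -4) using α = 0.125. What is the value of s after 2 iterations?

-6.25

∇L = (16r - 8s - 4, -8r + 22s - 16)
Step 1: at (-4, -4), ∇L = (-36, -72) → (-4, -4) − 0.125·(-36, -72) = (0.5, 5)
Step 2: at (0.5, 5), ∇L = (-36, 90) → (0.5, 5) − 0.125·(-36, 90) = (5, -6.25)
s = -6.25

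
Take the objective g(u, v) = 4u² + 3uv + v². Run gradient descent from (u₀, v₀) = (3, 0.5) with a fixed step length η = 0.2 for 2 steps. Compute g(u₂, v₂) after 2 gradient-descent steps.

∇g = (8u + 3v, 3u + 2v)
(u₁, v₁) = (3, 0.5) − 0.2·(25.5, 10) = (-2.1, -1.5)
(u₂, v₂) = (-2.1, -1.5) − 0.2·(-21.3, -9.3) = (2.16, 0.36)
g(2.16, 0.36) = 21.1248

21.1248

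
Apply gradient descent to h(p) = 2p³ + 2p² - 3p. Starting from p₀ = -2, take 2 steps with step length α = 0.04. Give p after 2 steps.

-3.520896

h′(p) = 6p² + 4p - 3
p₁ = -2 − 0.04·13 = -2.52
p₂ = -2.52 − 0.04·25.0224 = -3.520896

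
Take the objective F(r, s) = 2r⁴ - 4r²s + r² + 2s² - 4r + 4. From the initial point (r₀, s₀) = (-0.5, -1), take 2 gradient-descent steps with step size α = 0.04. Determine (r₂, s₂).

∇F = (8r³ - 8rs + 2r - 4, -4r² + 4s)
Step 1: at (-0.5, -1), ∇F = (-10, -5) → (-0.5, -1) − 0.04·(-10, -5) = (-0.1, -0.8)
Step 2: at (-0.1, -0.8), ∇F = (-4.848, -3.24) → (-0.1, -0.8) − 0.04·(-4.848, -3.24) = (0.09392, -0.6704)

(0.09392, -0.6704)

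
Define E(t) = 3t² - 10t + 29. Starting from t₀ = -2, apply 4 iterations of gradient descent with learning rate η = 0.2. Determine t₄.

E′(t) = 6t - 10
t₁ = -2 − 0.2·(-22) = 2.4
t₂ = 2.4 − 0.2·4.4 = 1.52
t₃ = 1.52 − 0.2·(-0.88) = 1.696
t₄ = 1.696 − 0.2·0.176 = 1.6608

1.6608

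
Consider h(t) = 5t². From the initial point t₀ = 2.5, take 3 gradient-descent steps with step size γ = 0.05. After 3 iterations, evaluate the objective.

h′(t) = 10t
Step 1: h′(2.5) = 25; t₁ = 2.5 − 0.05·25 = 1.25
Step 2: h′(1.25) = 12.5; t₂ = 1.25 − 0.05·12.5 = 0.625
Step 3: h′(0.625) = 6.25; t₃ = 0.625 − 0.05·6.25 = 0.3125
h(0.3125) = 0.48828125

0.48828125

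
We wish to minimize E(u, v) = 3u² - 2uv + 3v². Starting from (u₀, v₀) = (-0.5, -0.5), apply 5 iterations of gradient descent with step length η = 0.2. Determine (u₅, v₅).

∇E = (6u - 2v, -2u + 6v)
Step 1: at (-0.5, -0.5), ∇E = (-2, -2) → (-0.5, -0.5) − 0.2·(-2, -2) = (-0.1, -0.1)
Step 2: at (-0.1, -0.1), ∇E = (-0.4, -0.4) → (-0.1, -0.1) − 0.2·(-0.4, -0.4) = (-0.02, -0.02)
Step 3: at (-0.02, -0.02), ∇E = (-0.08, -0.08) → (-0.02, -0.02) − 0.2·(-0.08, -0.08) = (-0.004, -0.004)
Step 4: at (-0.004, -0.004), ∇E = (-0.016, -0.016) → (-0.004, -0.004) − 0.2·(-0.016, -0.016) = (-0.0008, -0.0008)
Step 5: at (-0.0008, -0.0008), ∇E = (-0.0032, -0.0032) → (-0.0008, -0.0008) − 0.2·(-0.0032, -0.0032) = (-0.00016, -0.00016)

(-0.00016, -0.00016)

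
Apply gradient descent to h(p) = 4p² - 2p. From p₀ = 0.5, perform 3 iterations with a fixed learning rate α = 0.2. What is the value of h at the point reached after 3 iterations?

h′(p) = 8p - 2
p₁ = 0.5 − 0.2·2 = 0.1
p₂ = 0.1 − 0.2·(-1.2) = 0.34
p₃ = 0.34 − 0.2·0.72 = 0.196
h(0.196) = -0.238336

-0.238336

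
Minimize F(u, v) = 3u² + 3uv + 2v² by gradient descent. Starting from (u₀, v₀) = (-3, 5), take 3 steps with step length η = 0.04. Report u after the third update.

-2.58048

∇F = (6u + 3v, 3u + 4v)
(u₁, v₁) = (-3, 5) − 0.04·(-3, 11) = (-2.88, 4.56)
(u₂, v₂) = (-2.88, 4.56) − 0.04·(-3.6, 9.6) = (-2.736, 4.176)
(u₃, v₃) = (-2.736, 4.176) − 0.04·(-3.888, 8.496) = (-2.58048, 3.83616)
u = -2.58048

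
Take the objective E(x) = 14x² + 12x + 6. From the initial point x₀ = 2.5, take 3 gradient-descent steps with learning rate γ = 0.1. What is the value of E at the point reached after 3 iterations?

4087.324896

E′(x) = 28x + 12
Step 1: E′(2.5) = 82; x₁ = 2.5 − 0.1·82 = -5.7
Step 2: E′(-5.7) = -147.6; x₂ = -5.7 − 0.1·(-147.6) = 9.06
Step 3: E′(9.06) = 265.68; x₃ = 9.06 − 0.1·265.68 = -17.508
E(-17.508) = 4087.324896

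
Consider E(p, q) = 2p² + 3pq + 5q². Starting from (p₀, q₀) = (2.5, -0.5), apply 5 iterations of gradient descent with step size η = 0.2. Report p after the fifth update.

∇E = (4p + 3q, 3p + 10q)
(p₁, q₁) = (2.5, -0.5) − 0.2·(8.5, 2.5) = (0.8, -1)
(p₂, q₂) = (0.8, -1) − 0.2·(0.2, -7.6) = (0.76, 0.52)
(p₃, q₃) = (0.76, 0.52) − 0.2·(4.6, 7.48) = (-0.16, -0.976)
(p₄, q₄) = (-0.16, -0.976) − 0.2·(-3.568, -10.24) = (0.5536, 1.072)
(p₅, q₅) = (0.5536, 1.072) − 0.2·(5.4304, 12.3808) = (-0.53248, -1.40416)
p = -0.53248

-0.53248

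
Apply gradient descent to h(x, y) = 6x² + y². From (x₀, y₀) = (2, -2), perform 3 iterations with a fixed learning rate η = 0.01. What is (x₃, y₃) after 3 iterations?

(1.362944, -1.882384)

∇h = (12x, 2y)
(x₁, y₁) = (2, -2) − 0.01·(24, -4) = (1.76, -1.96)
(x₂, y₂) = (1.76, -1.96) − 0.01·(21.12, -3.92) = (1.5488, -1.9208)
(x₃, y₃) = (1.5488, -1.9208) − 0.01·(18.5856, -3.8416) = (1.362944, -1.882384)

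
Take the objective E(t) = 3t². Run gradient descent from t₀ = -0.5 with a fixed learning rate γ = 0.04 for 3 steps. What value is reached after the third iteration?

-0.219488

E′(t) = 6t
Step 1: E′(-0.5) = -3; t₁ = -0.5 − 0.04·(-3) = -0.38
Step 2: E′(-0.38) = -2.28; t₂ = -0.38 − 0.04·(-2.28) = -0.2888
Step 3: E′(-0.2888) = -1.7328; t₃ = -0.2888 − 0.04·(-1.7328) = -0.219488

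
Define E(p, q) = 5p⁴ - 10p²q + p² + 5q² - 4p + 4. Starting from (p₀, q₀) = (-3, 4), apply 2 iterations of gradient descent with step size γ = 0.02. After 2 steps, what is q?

6.048

∇E = (20p³ - 20pq + 2p - 4, -10p² + 10q)
(p₁, q₁) = (-3, 4) − 0.02·(-310, -50) = (3.2, 5)
(p₂, q₂) = (3.2, 5) − 0.02·(337.76, -52.4) = (-3.5552, 6.048)
q = 6.048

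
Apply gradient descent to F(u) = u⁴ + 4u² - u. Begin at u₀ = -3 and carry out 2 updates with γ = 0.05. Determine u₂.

-7.485425

F′(u) = 4u³ + 8u - 1
Step 1: F′(-3) = -133; u₁ = -3 − 0.05·(-133) = 3.65
Step 2: F′(3.65) = 222.7085; u₂ = 3.65 − 0.05·222.7085 = -7.485425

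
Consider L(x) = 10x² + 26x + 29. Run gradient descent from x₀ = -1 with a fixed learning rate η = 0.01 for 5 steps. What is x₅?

L′(x) = 20x + 26
Step 1: L′(-1) = 6; x₁ = -1 − 0.01·6 = -1.06
Step 2: L′(-1.06) = 4.8; x₂ = -1.06 − 0.01·4.8 = -1.108
Step 3: L′(-1.108) = 3.84; x₃ = -1.108 − 0.01·3.84 = -1.1464
Step 4: L′(-1.1464) = 3.072; x₄ = -1.1464 − 0.01·3.072 = -1.17712
Step 5: L′(-1.17712) = 2.4576; x₅ = -1.17712 − 0.01·2.4576 = -1.201696

-1.201696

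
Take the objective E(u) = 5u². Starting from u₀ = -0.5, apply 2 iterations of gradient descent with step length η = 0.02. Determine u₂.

E′(u) = 10u
Step 1: E′(-0.5) = -5; u₁ = -0.5 − 0.02·(-5) = -0.4
Step 2: E′(-0.4) = -4; u₂ = -0.4 − 0.02·(-4) = -0.32

-0.32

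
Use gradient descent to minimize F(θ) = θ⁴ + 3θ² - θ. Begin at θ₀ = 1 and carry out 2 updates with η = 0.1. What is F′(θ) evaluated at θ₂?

-0.151517811456

F′(θ) = 4θ³ + 6θ - 1
θ₁ = 1 − 0.1·9 = 0.1
θ₂ = 0.1 − 0.1·(-0.396) = 0.1396
F′(θ) at (0.1396) = -0.151517811456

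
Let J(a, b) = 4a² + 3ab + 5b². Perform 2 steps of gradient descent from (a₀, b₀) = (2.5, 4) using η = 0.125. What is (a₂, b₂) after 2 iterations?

∇J = (8a + 3b, 3a + 10b)
Step 1: at (2.5, 4), ∇J = (32, 47.5) → (2.5, 4) − 0.125·(32, 47.5) = (-1.5, -1.9375)
Step 2: at (-1.5, -1.9375), ∇J = (-17.8125, -23.875) → (-1.5, -1.9375) − 0.125·(-17.8125, -23.875) = (0.7265625, 1.046875)

(0.7265625, 1.046875)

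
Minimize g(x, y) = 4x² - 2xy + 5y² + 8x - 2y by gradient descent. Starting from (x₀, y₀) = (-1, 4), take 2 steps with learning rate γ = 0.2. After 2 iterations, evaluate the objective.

∇g = (8x - 2y + 8, -2x + 10y - 2)
(x₁, y₁) = (-1, 4) − 0.2·(-8, 40) = (0.6, -4)
(x₂, y₂) = (0.6, -4) − 0.2·(20.8, -43.2) = (-3.56, 4.64)
g(-3.56, 4.64) = 153.6192

153.6192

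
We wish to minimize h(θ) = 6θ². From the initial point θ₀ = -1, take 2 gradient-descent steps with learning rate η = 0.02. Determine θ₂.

h′(θ) = 12θ
θ₁ = -1 − 0.02·(-12) = -0.76
θ₂ = -0.76 − 0.02·(-9.12) = -0.5776

-0.5776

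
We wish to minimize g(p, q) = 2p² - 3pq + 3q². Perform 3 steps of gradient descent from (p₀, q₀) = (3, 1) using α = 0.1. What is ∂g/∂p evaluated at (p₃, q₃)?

∇g = (4p - 3q, -3p + 6q)
Step 1: at (3, 1), ∇g = (9, -3) → (3, 1) − 0.1·(9, -3) = (2.1, 1.3)
Step 2: at (2.1, 1.3), ∇g = (4.5, 1.5) → (2.1, 1.3) − 0.1·(4.5, 1.5) = (1.65, 1.15)
Step 3: at (1.65, 1.15), ∇g = (3.15, 1.95) → (1.65, 1.15) − 0.1·(3.15, 1.95) = (1.335, 0.955)
∂g/∂p at (1.335, 0.955) = 2.475

2.475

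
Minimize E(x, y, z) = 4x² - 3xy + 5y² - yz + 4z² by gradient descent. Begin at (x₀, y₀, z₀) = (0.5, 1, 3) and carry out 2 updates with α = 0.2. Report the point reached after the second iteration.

∇E = (8x - 3y, -3x + 10y - z, -y + 8z)
Step 1: at (0.5, 1, 3), ∇E = (1, 5.5, 23) → (0.5, 1, 3) − 0.2·(1, 5.5, 23) = (0.3, -0.1, -1.6)
Step 2: at (0.3, -0.1, -1.6), ∇E = (2.7, -0.3, -12.7) → (0.3, -0.1, -1.6) − 0.2·(2.7, -0.3, -12.7) = (-0.24, -0.04, 0.94)

(-0.24, -0.04, 0.94)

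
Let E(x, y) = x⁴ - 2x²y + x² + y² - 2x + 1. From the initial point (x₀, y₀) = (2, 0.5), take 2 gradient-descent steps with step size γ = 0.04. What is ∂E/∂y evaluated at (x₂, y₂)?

0.1467548672

∇E = (4x³ - 4xy + 2x - 2, -2x² + 2y)
Step 1: at (2, 0.5), ∇E = (30, -7) → (2, 0.5) − 0.04·(30, -7) = (0.8, 0.78)
Step 2: at (0.8, 0.78), ∇E = (-0.848, 0.28) → (0.8, 0.78) − 0.04·(-0.848, 0.28) = (0.83392, 0.7688)
∂E/∂y at (0.83392, 0.7688) = 0.1467548672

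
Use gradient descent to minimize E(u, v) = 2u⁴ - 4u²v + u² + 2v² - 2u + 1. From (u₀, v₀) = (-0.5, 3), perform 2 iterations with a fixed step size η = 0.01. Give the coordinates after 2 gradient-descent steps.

(-0.66688704, 2.787856)

∇E = (8u³ - 8uv + 2u - 2, -4u² + 4v)
Step 1: at (-0.5, 3), ∇E = (8, 11) → (-0.5, 3) − 0.01·(8, 11) = (-0.58, 2.89)
Step 2: at (-0.58, 2.89), ∇E = (8.688704, 10.2144) → (-0.58, 2.89) − 0.01·(8.688704, 10.2144) = (-0.66688704, 2.787856)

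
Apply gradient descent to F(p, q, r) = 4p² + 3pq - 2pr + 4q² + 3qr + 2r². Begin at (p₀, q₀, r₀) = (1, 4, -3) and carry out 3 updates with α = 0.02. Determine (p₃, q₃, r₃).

∇F = (8p + 3q - 2r, 3p + 8q + 3r, -2p + 3q + 4r)
(p₁, q₁, r₁) = (1, 4, -3) − 0.02·(26, 26, -2) = (0.48, 3.48, -2.96)
(p₂, q₂, r₂) = (0.48, 3.48, -2.96) − 0.02·(20.2, 20.4, -2.36) = (0.076, 3.072, -2.9128)
(p₃, q₃, r₃) = (0.076, 3.072, -2.9128) − 0.02·(15.6496, 16.0656, -2.5872) = (-0.236992, 2.750688, -2.861056)

(-0.236992, 2.750688, -2.861056)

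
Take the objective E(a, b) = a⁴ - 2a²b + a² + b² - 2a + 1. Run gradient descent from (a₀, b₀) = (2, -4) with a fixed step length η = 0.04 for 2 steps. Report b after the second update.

-3.058432

∇E = (4a³ - 4ab + 2a - 2, -2a² + 2b)
Step 1: at (2, -4), ∇E = (66, -16) → (2, -4) − 0.04·(66, -16) = (-0.64, -3.36)
Step 2: at (-0.64, -3.36), ∇E = (-12.930176, -7.5392) → (-0.64, -3.36) − 0.04·(-12.930176, -7.5392) = (-0.12279296, -3.058432)
b = -3.058432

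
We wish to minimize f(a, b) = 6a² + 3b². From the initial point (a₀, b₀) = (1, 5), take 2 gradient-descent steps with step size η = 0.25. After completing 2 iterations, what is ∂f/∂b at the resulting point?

∇f = (12a, 6b)
(a₁, b₁) = (1, 5) − 0.25·(12, 30) = (-2, -2.5)
(a₂, b₂) = (-2, -2.5) − 0.25·(-24, -15) = (4, 1.25)
∂f/∂b at (4, 1.25) = 7.5

7.5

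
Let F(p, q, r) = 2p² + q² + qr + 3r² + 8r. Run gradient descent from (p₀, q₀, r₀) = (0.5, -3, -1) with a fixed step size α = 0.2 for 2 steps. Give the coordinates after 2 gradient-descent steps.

(0.02, -0.8, -1.12)

∇F = (4p, 2q + r, q + 6r + 8)
(p₁, q₁, r₁) = (0.5, -3, -1) − 0.2·(2, -7, -1) = (0.1, -1.6, -0.8)
(p₂, q₂, r₂) = (0.1, -1.6, -0.8) − 0.2·(0.4, -4, 1.6) = (0.02, -0.8, -1.12)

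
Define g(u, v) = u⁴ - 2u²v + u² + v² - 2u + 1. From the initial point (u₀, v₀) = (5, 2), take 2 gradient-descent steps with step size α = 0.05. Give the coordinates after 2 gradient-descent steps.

(1213.6168, 37.726)

∇g = (4u³ - 4uv + 2u - 2, -2u² + 2v)
(u₁, v₁) = (5, 2) − 0.05·(468, -46) = (-18.4, 4.3)
(u₂, v₂) = (-18.4, 4.3) − 0.05·(-24640.336, -668.52) = (1213.6168, 37.726)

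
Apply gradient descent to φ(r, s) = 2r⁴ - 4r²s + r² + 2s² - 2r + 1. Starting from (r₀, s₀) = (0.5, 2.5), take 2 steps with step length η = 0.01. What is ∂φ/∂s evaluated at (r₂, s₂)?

7.31599616

∇φ = (8r³ - 8rs + 2r - 2, -4r² + 4s)
Step 1: at (0.5, 2.5), ∇φ = (-10, 9) → (0.5, 2.5) − 0.01·(-10, 9) = (0.6, 2.41)
Step 2: at (0.6, 2.41), ∇φ = (-10.64, 8.2) → (0.6, 2.41) − 0.01·(-10.64, 8.2) = (0.7064, 2.328)
∂φ/∂s at (0.7064, 2.328) = 7.31599616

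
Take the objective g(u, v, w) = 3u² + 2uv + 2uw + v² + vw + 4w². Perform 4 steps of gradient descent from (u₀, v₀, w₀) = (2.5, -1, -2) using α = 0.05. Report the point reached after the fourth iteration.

∇g = (6u + 2v + 2w, 2u + 2v + w, 2u + v + 8w)
Step 1: at (2.5, -1, -2), ∇g = (9, 1, -12) → (2.5, -1, -2) − 0.05·(9, 1, -12) = (2.05, -1.05, -1.4)
Step 2: at (2.05, -1.05, -1.4), ∇g = (7.4, 0.6, -8.15) → (2.05, -1.05, -1.4) − 0.05·(7.4, 0.6, -8.15) = (1.68, -1.08, -0.9925)
Step 3: at (1.68, -1.08, -0.9925), ∇g = (5.935, 0.2075, -5.66) → (1.68, -1.08, -0.9925) − 0.05·(5.935, 0.2075, -5.66) = (1.38325, -1.090375, -0.7095)
Step 4: at (1.38325, -1.090375, -0.7095), ∇g = (4.69975, -0.12375, -3.999875) → (1.38325, -1.090375, -0.7095) − 0.05·(4.69975, -0.12375, -3.999875) = (1.1482625, -1.0841875, -0.50950625)

(1.1482625, -1.0841875, -0.50950625)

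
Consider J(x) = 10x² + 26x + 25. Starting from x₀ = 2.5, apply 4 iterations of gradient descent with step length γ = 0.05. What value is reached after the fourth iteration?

-1.3

J′(x) = 20x + 26
Step 1: J′(2.5) = 76; x₁ = 2.5 − 0.05·76 = -1.3
Step 2: J′(-1.3) = 0; x₂ = -1.3 − 0.05·0 = -1.3
Step 3: J′(-1.3) = 0; x₃ = -1.3 − 0.05·0 = -1.3
Step 4: J′(-1.3) = 0; x₄ = -1.3 − 0.05·0 = -1.3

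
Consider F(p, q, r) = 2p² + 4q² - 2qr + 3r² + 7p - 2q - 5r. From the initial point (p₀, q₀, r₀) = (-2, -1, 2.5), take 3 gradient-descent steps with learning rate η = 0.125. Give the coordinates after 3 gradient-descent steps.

(-1.78125, 0.5234375, 1.0234375)

∇F = (4p + 7, 8q - 2r - 2, -2q + 6r - 5)
Step 1: at (-2, -1, 2.5), ∇F = (-1, -15, 12) → (-2, -1, 2.5) − 0.125·(-1, -15, 12) = (-1.875, 0.875, 1)
Step 2: at (-1.875, 0.875, 1), ∇F = (-0.5, 3, -0.75) → (-1.875, 0.875, 1) − 0.125·(-0.5, 3, -0.75) = (-1.8125, 0.5, 1.09375)
Step 3: at (-1.8125, 0.5, 1.09375), ∇F = (-0.25, -0.1875, 0.5625) → (-1.8125, 0.5, 1.09375) − 0.125·(-0.25, -0.1875, 0.5625) = (-1.78125, 0.5234375, 1.0234375)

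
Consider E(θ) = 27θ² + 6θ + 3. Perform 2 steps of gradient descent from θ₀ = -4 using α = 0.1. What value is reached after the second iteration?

E′(θ) = 54θ + 6
θ₁ = -4 − 0.1·(-210) = 17
θ₂ = 17 − 0.1·924 = -75.4

-75.4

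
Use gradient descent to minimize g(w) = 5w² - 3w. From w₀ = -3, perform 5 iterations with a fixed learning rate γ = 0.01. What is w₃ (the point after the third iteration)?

-2.1057

g′(w) = 10w - 3
Step 1: g′(-3) = -33; w₁ = -3 − 0.01·(-33) = -2.67
Step 2: g′(-2.67) = -29.7; w₂ = -2.67 − 0.01·(-29.7) = -2.373
Step 3: g′(-2.373) = -26.73; w₃ = -2.373 − 0.01·(-26.73) = -2.1057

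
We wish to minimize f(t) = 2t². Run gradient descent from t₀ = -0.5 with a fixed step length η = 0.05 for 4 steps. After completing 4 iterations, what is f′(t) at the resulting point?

-0.8192

f′(t) = 4t
Step 1: f′(-0.5) = -2; t₁ = -0.5 − 0.05·(-2) = -0.4
Step 2: f′(-0.4) = -1.6; t₂ = -0.4 − 0.05·(-1.6) = -0.32
Step 3: f′(-0.32) = -1.28; t₃ = -0.32 − 0.05·(-1.28) = -0.256
Step 4: f′(-0.256) = -1.024; t₄ = -0.256 − 0.05·(-1.024) = -0.2048
f′(t) at (-0.2048) = -0.8192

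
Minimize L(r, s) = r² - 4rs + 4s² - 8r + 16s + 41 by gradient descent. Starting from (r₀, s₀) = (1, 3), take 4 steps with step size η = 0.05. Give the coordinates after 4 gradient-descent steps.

(2.6875, -0.375)

∇L = (2r - 4s - 8, -4r + 8s + 16)
(r₁, s₁) = (1, 3) − 0.05·(-18, 36) = (1.9, 1.2)
(r₂, s₂) = (1.9, 1.2) − 0.05·(-9, 18) = (2.35, 0.3)
(r₃, s₃) = (2.35, 0.3) − 0.05·(-4.5, 9) = (2.575, -0.15)
(r₄, s₄) = (2.575, -0.15) − 0.05·(-2.25, 4.5) = (2.6875, -0.375)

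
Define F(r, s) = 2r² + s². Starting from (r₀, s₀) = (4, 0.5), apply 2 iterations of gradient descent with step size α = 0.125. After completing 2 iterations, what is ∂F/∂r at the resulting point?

4

∇F = (4r, 2s)
Step 1: at (4, 0.5), ∇F = (16, 1) → (4, 0.5) − 0.125·(16, 1) = (2, 0.375)
Step 2: at (2, 0.375), ∇F = (8, 0.75) → (2, 0.375) − 0.125·(8, 0.75) = (1, 0.28125)
∂F/∂r at (1, 0.28125) = 4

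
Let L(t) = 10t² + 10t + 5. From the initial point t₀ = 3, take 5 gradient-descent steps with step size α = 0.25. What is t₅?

-3584.5

L′(t) = 20t + 10
t₁ = 3 − 0.25·70 = -14.5
t₂ = -14.5 − 0.25·(-280) = 55.5
t₃ = 55.5 − 0.25·1120 = -224.5
t₄ = -224.5 − 0.25·(-4480) = 895.5
t₅ = 895.5 − 0.25·17920 = -3584.5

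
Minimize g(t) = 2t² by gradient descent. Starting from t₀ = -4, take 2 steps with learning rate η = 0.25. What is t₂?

g′(t) = 4t
t₁ = -4 − 0.25·(-16) = 0
t₂ = 0 − 0.25·0 = 0

0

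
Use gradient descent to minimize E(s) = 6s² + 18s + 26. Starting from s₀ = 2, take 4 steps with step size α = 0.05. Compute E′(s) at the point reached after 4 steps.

E′(s) = 12s + 18
Step 1: E′(2) = 42; s₁ = 2 − 0.05·42 = -0.1
Step 2: E′(-0.1) = 16.8; s₂ = -0.1 − 0.05·16.8 = -0.94
Step 3: E′(-0.94) = 6.72; s₃ = -0.94 − 0.05·6.72 = -1.276
Step 4: E′(-1.276) = 2.688; s₄ = -1.276 − 0.05·2.688 = -1.4104
E′(s) at (-1.4104) = 1.0752

1.0752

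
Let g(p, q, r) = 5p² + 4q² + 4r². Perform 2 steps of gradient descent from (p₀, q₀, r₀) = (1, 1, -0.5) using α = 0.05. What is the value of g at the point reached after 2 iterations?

∇g = (10p, 8q, 8r)
(p₁, q₁, r₁) = (1, 1, -0.5) − 0.05·(10, 8, -4) = (0.5, 0.6, -0.3)
(p₂, q₂, r₂) = (0.5, 0.6, -0.3) − 0.05·(5, 4.8, -2.4) = (0.25, 0.36, -0.18)
g(0.25, 0.36, -0.18) = 0.9605

0.9605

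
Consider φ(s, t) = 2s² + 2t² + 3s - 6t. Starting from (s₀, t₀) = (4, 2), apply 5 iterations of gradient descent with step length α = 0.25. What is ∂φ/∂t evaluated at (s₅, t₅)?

0

∇φ = (4s + 3, 4t - 6)
(s₁, t₁) = (4, 2) − 0.25·(19, 2) = (-0.75, 1.5)
(s₂, t₂) = (-0.75, 1.5) − 0.25·(0, 0) = (-0.75, 1.5)
(s₃, t₃) = (-0.75, 1.5) − 0.25·(0, 0) = (-0.75, 1.5)
(s₄, t₄) = (-0.75, 1.5) − 0.25·(0, 0) = (-0.75, 1.5)
(s₅, t₅) = (-0.75, 1.5) − 0.25·(0, 0) = (-0.75, 1.5)
∂φ/∂t at (-0.75, 1.5) = 0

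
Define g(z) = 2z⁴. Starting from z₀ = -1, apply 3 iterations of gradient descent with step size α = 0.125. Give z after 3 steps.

g′(z) = 8z³
Step 1: g′(-1) = -8; z₁ = -1 − 0.125·(-8) = 0
Step 2: g′(0) = 0; z₂ = 0 − 0.125·0 = 0
Step 3: g′(0) = 0; z₃ = 0 − 0.125·0 = 0

0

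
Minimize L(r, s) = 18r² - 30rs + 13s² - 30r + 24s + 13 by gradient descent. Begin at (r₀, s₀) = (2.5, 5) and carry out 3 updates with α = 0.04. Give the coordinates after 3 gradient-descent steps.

(8.42512, -0.342656)

∇L = (36r - 30s - 30, -30r + 26s + 24)
Step 1: at (2.5, 5), ∇L = (-90, 79) → (2.5, 5) − 0.04·(-90, 79) = (6.1, 1.84)
Step 2: at (6.1, 1.84), ∇L = (134.4, -111.16) → (6.1, 1.84) − 0.04·(134.4, -111.16) = (0.724, 6.2864)
Step 3: at (0.724, 6.2864), ∇L = (-192.528, 165.7264) → (0.724, 6.2864) − 0.04·(-192.528, 165.7264) = (8.42512, -0.342656)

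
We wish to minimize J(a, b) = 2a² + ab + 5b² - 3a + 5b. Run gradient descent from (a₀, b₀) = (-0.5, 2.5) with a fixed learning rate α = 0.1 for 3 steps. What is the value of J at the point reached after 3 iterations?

∇J = (4a + b - 3, a + 10b + 5)
(a₁, b₁) = (-0.5, 2.5) − 0.1·(-2.5, 29.5) = (-0.25, -0.45)
(a₂, b₂) = (-0.25, -0.45) − 0.1·(-4.45, 0.25) = (0.195, -0.475)
(a₃, b₃) = (0.195, -0.475) − 0.1·(-2.695, 0.445) = (0.4645, -0.5195)
J(0.4645, -0.5195) = -2.451386

-2.451386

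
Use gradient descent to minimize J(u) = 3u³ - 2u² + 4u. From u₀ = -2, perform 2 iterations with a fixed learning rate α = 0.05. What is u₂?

-14.192

J′(u) = 9u² - 4u + 4
u₁ = -2 − 0.05·48 = -4.4
u₂ = -4.4 − 0.05·195.84 = -14.192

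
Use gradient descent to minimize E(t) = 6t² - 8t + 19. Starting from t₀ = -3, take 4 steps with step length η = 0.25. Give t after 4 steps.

E′(t) = 12t - 8
t₁ = -3 − 0.25·(-44) = 8
t₂ = 8 − 0.25·88 = -14
t₃ = -14 − 0.25·(-176) = 30
t₄ = 30 − 0.25·352 = -58

-58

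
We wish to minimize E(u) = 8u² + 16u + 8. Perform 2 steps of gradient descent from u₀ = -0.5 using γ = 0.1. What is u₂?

E′(u) = 16u + 16
u₁ = -0.5 − 0.1·8 = -1.3
u₂ = -1.3 − 0.1·(-4.8) = -0.82

-0.82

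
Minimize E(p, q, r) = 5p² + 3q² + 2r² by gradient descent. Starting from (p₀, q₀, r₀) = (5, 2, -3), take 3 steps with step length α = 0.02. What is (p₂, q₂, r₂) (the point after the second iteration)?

∇E = (10p, 6q, 4r)
(p₁, q₁, r₁) = (5, 2, -3) − 0.02·(50, 12, -12) = (4, 1.76, -2.76)
(p₂, q₂, r₂) = (4, 1.76, -2.76) − 0.02·(40, 10.56, -11.04) = (3.2, 1.5488, -2.5392)

(3.2, 1.5488, -2.5392)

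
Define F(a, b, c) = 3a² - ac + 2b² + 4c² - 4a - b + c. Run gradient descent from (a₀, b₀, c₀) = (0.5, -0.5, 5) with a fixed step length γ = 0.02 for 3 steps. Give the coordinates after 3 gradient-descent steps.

(0.774512, -0.334016, 2.944268)

∇F = (6a - c - 4, 4b - 1, -a + 8c + 1)
Step 1: at (0.5, -0.5, 5), ∇F = (-6, -3, 40.5) → (0.5, -0.5, 5) − 0.02·(-6, -3, 40.5) = (0.62, -0.44, 4.19)
Step 2: at (0.62, -0.44, 4.19), ∇F = (-4.47, -2.76, 33.9) → (0.62, -0.44, 4.19) − 0.02·(-4.47, -2.76, 33.9) = (0.7094, -0.3848, 3.512)
Step 3: at (0.7094, -0.3848, 3.512), ∇F = (-3.2556, -2.5392, 28.3866) → (0.7094, -0.3848, 3.512) − 0.02·(-3.2556, -2.5392, 28.3866) = (0.774512, -0.334016, 2.944268)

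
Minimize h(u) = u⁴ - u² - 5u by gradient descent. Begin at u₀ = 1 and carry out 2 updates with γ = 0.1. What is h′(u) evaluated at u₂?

h′(u) = 4u³ - 2u - 5
Step 1: h′(1) = -3; u₁ = 1 − 0.1·(-3) = 1.3
Step 2: h′(1.3) = 1.188; u₂ = 1.3 − 0.1·1.188 = 1.1812
h′(u) at (1.1812) = -0.770201042688

-0.770201042688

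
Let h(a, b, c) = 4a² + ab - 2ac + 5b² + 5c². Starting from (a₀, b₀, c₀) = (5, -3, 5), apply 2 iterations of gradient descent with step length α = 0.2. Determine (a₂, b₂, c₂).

∇h = (8a + b - 2c, a + 10b, -2a + 10c)
Step 1: at (5, -3, 5), ∇h = (27, -25, 40) → (5, -3, 5) − 0.2·(27, -25, 40) = (-0.4, 2, -3)
Step 2: at (-0.4, 2, -3), ∇h = (4.8, 19.6, -29.2) → (-0.4, 2, -3) − 0.2·(4.8, 19.6, -29.2) = (-1.36, -1.92, 2.84)

(-1.36, -1.92, 2.84)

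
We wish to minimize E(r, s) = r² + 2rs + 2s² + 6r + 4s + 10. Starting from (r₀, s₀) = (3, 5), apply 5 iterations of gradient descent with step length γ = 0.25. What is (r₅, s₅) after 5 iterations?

∇E = (2r + 2s + 6, 2r + 4s + 4)
Step 1: at (3, 5), ∇E = (22, 30) → (3, 5) − 0.25·(22, 30) = (-2.5, -2.5)
Step 2: at (-2.5, -2.5), ∇E = (-4, -11) → (-2.5, -2.5) − 0.25·(-4, -11) = (-1.5, 0.25)
Step 3: at (-1.5, 0.25), ∇E = (3.5, 2) → (-1.5, 0.25) − 0.25·(3.5, 2) = (-2.375, -0.25)
Step 4: at (-2.375, -0.25), ∇E = (0.75, -1.75) → (-2.375, -0.25) − 0.25·(0.75, -1.75) = (-2.5625, 0.1875)
Step 5: at (-2.5625, 0.1875), ∇E = (1.25, -0.375) → (-2.5625, 0.1875) − 0.25·(1.25, -0.375) = (-2.875, 0.28125)

(-2.875, 0.28125)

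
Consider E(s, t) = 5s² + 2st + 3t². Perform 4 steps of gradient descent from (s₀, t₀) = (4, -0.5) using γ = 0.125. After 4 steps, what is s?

0.0625

∇E = (10s + 2t, 2s + 6t)
(s₁, t₁) = (4, -0.5) − 0.125·(39, 5) = (-0.875, -1.125)
(s₂, t₂) = (-0.875, -1.125) − 0.125·(-11, -8.5) = (0.5, -0.0625)
(s₃, t₃) = (0.5, -0.0625) − 0.125·(4.875, 0.625) = (-0.109375, -0.140625)
(s₄, t₄) = (-0.109375, -0.140625) − 0.125·(-1.375, -1.0625) = (0.0625, -0.0078125)
s = 0.0625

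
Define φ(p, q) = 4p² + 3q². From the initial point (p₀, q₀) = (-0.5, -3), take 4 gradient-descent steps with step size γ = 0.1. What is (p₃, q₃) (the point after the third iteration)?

(-0.004, -0.192)

∇φ = (8p, 6q)
(p₁, q₁) = (-0.5, -3) − 0.1·(-4, -18) = (-0.1, -1.2)
(p₂, q₂) = (-0.1, -1.2) − 0.1·(-0.8, -7.2) = (-0.02, -0.48)
(p₃, q₃) = (-0.02, -0.48) − 0.1·(-0.16, -2.88) = (-0.004, -0.192)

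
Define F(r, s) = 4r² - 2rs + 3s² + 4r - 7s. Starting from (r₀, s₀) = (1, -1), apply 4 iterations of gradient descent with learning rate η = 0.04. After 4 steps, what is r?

-0.1948544

∇F = (8r - 2s + 4, -2r + 6s - 7)
Step 1: at (1, -1), ∇F = (14, -15) → (1, -1) − 0.04·(14, -15) = (0.44, -0.4)
Step 2: at (0.44, -0.4), ∇F = (8.32, -10.28) → (0.44, -0.4) − 0.04·(8.32, -10.28) = (0.1072, 0.0112)
Step 3: at (0.1072, 0.0112), ∇F = (4.8352, -7.1472) → (0.1072, 0.0112) − 0.04·(4.8352, -7.1472) = (-0.086208, 0.297088)
Step 4: at (-0.086208, 0.297088), ∇F = (2.71616, -5.045056) → (-0.086208, 0.297088) − 0.04·(2.71616, -5.045056) = (-0.1948544, 0.49889024)
r = -0.1948544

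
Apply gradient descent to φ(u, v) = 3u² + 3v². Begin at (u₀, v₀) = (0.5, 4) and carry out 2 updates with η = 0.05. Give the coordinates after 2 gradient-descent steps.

(0.245, 1.96)

∇φ = (6u, 6v)
(u₁, v₁) = (0.5, 4) − 0.05·(3, 24) = (0.35, 2.8)
(u₂, v₂) = (0.35, 2.8) − 0.05·(2.1, 16.8) = (0.245, 1.96)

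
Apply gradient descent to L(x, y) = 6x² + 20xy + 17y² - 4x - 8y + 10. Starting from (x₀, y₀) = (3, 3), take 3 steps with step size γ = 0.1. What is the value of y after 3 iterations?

-155.184

∇L = (12x + 20y - 4, 20x + 34y - 8)
Step 1: at (3, 3), ∇L = (92, 154) → (3, 3) − 0.1·(92, 154) = (-6.2, -12.4)
Step 2: at (-6.2, -12.4), ∇L = (-326.4, -553.6) → (-6.2, -12.4) − 0.1·(-326.4, -553.6) = (26.44, 42.96)
Step 3: at (26.44, 42.96), ∇L = (1172.48, 1981.44) → (26.44, 42.96) − 0.1·(1172.48, 1981.44) = (-90.808, -155.184)
y = -155.184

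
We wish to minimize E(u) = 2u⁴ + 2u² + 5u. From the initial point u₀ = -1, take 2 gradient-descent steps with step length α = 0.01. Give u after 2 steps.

-0.87845144

E′(u) = 8u³ + 4u + 5
u₁ = -1 − 0.01·(-7) = -0.93
u₂ = -0.93 − 0.01·(-5.154856) = -0.87845144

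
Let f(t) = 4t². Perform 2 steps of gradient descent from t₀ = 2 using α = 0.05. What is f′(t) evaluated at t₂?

5.76

f′(t) = 8t
t₁ = 2 − 0.05·16 = 1.2
t₂ = 1.2 − 0.05·9.6 = 0.72
f′(t) at (0.72) = 5.76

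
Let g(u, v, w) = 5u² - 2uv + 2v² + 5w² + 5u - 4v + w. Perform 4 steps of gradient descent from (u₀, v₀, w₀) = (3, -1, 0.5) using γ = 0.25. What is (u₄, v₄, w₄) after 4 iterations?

(26.15625, -7.1875, 2.9375)

∇g = (10u - 2v + 5, -2u + 4v - 4, 10w + 1)
(u₁, v₁, w₁) = (3, -1, 0.5) − 0.25·(37, -14, 6) = (-6.25, 2.5, -1)
(u₂, v₂, w₂) = (-6.25, 2.5, -1) − 0.25·(-62.5, 18.5, -9) = (9.375, -2.125, 1.25)
(u₃, v₃, w₃) = (9.375, -2.125, 1.25) − 0.25·(103, -31.25, 13.5) = (-16.375, 5.6875, -2.125)
(u₄, v₄, w₄) = (-16.375, 5.6875, -2.125) − 0.25·(-170.125, 51.5, -20.25) = (26.15625, -7.1875, 2.9375)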